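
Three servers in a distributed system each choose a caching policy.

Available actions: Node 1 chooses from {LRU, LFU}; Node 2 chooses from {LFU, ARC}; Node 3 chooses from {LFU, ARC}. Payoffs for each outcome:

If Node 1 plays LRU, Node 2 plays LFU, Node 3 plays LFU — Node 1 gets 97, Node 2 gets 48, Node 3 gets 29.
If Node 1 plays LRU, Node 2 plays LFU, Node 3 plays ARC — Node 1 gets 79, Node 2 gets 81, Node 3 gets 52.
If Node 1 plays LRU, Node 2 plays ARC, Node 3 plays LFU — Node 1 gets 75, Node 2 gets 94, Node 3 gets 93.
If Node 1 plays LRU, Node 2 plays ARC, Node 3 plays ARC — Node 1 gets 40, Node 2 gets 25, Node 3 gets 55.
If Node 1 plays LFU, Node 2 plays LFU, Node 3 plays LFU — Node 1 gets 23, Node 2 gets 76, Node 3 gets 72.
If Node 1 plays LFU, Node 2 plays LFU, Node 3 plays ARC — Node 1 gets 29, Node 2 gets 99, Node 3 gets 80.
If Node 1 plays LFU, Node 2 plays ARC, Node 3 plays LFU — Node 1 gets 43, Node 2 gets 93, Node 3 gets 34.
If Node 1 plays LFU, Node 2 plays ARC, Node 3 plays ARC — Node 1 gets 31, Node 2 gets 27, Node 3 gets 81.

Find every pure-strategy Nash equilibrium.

Node 1 against (LFU, LFU): payoffs 97, 23 → best response LRU.
Node 1 against (LFU, ARC): payoffs 79, 29 → best response LRU.
Node 1 against (ARC, LFU): payoffs 75, 43 → best response LRU.
Node 1 against (ARC, ARC): payoffs 40, 31 → best response LRU.
Node 2 against (LRU, LFU): payoffs 48, 94 → best response ARC.
Node 2 against (LRU, ARC): payoffs 81, 25 → best response LFU.
Node 2 against (LFU, LFU): payoffs 76, 93 → best response ARC.
Node 2 against (LFU, ARC): payoffs 99, 27 → best response LFU.
Node 3 against (LRU, LFU): payoffs 29, 52 → best response ARC.
Node 3 against (LRU, ARC): payoffs 93, 55 → best response LFU.
Node 3 against (LFU, LFU): payoffs 72, 80 → best response ARC.
Node 3 against (LFU, ARC): payoffs 34, 81 → best response ARC.
Mutual best responses: (LRU, LFU, ARC); (LRU, ARC, LFU).

The pure Nash equilibria are (LRU, LFU, ARC), (LRU, ARC, LFU).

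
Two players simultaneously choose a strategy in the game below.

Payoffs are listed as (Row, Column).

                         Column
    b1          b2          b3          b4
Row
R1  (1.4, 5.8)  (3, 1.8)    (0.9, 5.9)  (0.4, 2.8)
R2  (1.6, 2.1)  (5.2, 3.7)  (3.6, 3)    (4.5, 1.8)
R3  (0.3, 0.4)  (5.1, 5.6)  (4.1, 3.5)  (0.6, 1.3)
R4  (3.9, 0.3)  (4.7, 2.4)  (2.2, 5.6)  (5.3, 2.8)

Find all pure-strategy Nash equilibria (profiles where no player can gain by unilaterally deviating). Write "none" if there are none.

Row against b1: payoffs 1.4, 1.6, 0.3, 3.9 → best response R4.
Row against b2: payoffs 3, 5.2, 5.1, 4.7 → best response R2.
Row against b3: payoffs 0.9, 3.6, 4.1, 2.2 → best response R3.
Row against b4: payoffs 0.4, 4.5, 0.6, 5.3 → best response R4.
Column against R1: payoffs 5.8, 1.8, 5.9, 2.8 → best response b3.
Column against R2: payoffs 2.1, 3.7, 3, 1.8 → best response b2.
Column against R3: payoffs 0.4, 5.6, 3.5, 1.3 → best response b2.
Column against R4: payoffs 0.3, 2.4, 5.6, 2.8 → best response b3.
Mutual best responses: (R2, b2).

Pure NE: (R2, b2)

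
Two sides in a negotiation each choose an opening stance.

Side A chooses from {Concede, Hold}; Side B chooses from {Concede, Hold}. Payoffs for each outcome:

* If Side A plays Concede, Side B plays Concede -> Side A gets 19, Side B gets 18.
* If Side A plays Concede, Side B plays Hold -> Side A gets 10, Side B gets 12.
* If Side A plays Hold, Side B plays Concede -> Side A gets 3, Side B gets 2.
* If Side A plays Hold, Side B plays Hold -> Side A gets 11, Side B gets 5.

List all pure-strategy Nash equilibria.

Side A against Concede: payoffs 19, 3 → best response Concede.
Side A against Hold: payoffs 10, 11 → best response Hold.
Side B against Concede: payoffs 18, 12 → best response Concede.
Side B against Hold: payoffs 2, 5 → best response Hold.
Mutual best responses: (Concede, Concede); (Hold, Hold).

The pure Nash equilibria are (Concede, Concede), (Hold, Hold).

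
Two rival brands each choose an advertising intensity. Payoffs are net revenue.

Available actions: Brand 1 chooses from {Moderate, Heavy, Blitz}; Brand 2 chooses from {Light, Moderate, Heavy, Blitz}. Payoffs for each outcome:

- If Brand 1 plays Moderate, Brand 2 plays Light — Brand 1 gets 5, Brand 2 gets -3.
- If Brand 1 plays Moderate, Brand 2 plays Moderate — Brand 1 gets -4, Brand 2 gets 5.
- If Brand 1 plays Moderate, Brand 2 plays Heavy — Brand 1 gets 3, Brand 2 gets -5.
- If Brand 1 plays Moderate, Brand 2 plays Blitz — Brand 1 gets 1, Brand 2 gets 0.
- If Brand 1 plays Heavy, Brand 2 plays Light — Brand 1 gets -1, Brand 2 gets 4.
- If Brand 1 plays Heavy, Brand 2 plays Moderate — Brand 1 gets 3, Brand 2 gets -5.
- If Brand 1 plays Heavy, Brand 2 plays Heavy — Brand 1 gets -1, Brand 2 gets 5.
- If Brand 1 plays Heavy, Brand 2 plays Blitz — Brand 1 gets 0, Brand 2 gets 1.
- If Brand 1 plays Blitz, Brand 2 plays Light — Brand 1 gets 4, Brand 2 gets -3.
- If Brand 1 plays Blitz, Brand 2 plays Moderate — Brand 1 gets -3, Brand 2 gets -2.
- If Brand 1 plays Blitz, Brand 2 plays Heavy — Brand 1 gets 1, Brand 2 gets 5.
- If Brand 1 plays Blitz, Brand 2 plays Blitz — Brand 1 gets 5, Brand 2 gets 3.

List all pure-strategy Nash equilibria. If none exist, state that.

There is no pure-strategy Nash equilibrium.

Mark each player's best response to every combination of opponents' strategies; a profile where every player is best-responding is a pure Nash equilibrium.
Brand 1 against Light: payoffs 5, -1, 4 → best response Moderate.
Brand 1 against Moderate: payoffs -4, 3, -3 → best response Heavy.
Brand 1 against Heavy: payoffs 3, -1, 1 → best response Moderate.
Brand 1 against Blitz: payoffs 1, 0, 5 → best response Blitz.
Brand 2 against Moderate: payoffs -3, 5, -5, 0 → best response Moderate.
Brand 2 against Heavy: payoffs 4, -5, 5, 1 → best response Heavy.
Brand 2 against Blitz: payoffs -3, -2, 5, 3 → best response Heavy.
No profile is a mutual best response for all players.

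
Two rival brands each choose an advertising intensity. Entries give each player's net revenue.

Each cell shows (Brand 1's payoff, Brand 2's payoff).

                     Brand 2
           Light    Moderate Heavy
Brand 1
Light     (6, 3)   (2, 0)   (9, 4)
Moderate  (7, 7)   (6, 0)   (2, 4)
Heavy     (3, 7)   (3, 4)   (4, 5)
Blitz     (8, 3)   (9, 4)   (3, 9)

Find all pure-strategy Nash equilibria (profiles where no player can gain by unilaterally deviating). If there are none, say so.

(Light, Heavy)

Mark each player's best response to every combination of opponents' strategies; a profile where every player is best-responding is a pure Nash equilibrium.
Brand 1 against Light: payoffs 6, 7, 3, 8 → best response Blitz.
Brand 1 against Moderate: payoffs 2, 6, 3, 9 → best response Blitz.
Brand 1 against Heavy: payoffs 9, 2, 4, 3 → best response Light.
Brand 2 against Light: payoffs 3, 0, 4 → best response Heavy.
Brand 2 against Moderate: payoffs 7, 0, 4 → best response Light.
Brand 2 against Heavy: payoffs 7, 4, 5 → best response Light.
Brand 2 against Blitz: payoffs 3, 4, 9 → best response Heavy.
Mutual best responses: (Light, Heavy).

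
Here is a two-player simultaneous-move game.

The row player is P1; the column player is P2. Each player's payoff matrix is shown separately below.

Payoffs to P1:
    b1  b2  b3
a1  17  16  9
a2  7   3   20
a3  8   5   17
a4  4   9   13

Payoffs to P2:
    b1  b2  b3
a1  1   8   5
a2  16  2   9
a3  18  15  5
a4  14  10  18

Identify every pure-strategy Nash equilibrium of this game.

(a1, b2)

For each player, find the best response to each opponent profile; mutual best responses are the pure NE.
P1 against b1: payoffs 17, 7, 8, 4 → best response a1.
P1 against b2: payoffs 16, 3, 5, 9 → best response a1.
P1 against b3: payoffs 9, 20, 17, 13 → best response a2.
P2 against a1: payoffs 1, 8, 5 → best response b2.
P2 against a2: payoffs 16, 2, 9 → best response b1.
P2 against a3: payoffs 18, 15, 5 → best response b1.
P2 against a4: payoffs 14, 10, 18 → best response b3.
Mutual best responses: (a1, b2).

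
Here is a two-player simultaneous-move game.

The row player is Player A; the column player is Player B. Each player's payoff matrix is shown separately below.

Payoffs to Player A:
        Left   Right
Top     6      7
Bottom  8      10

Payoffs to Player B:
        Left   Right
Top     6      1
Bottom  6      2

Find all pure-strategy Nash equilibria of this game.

The unique pure-strategy Nash equilibrium is (Bottom, Left).

(Top, Left): Player A can switch to Bottom (6 → 8). Not NE.
(Top, Right): Player A can switch to Bottom (7 → 10). Not NE.
(Bottom, Left): Player A gets 8, best alternative 6; Player B gets 6, best alternative 2. No profitable deviation — NE.
(Bottom, Right): Player B can switch to Left (2 → 6). Not NE.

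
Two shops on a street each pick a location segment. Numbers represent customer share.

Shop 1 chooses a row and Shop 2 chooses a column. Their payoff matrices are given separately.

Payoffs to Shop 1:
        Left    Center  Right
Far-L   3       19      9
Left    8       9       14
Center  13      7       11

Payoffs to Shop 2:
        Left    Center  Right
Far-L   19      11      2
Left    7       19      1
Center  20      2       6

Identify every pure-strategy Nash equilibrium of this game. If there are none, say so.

Shop 1 against Left: payoffs 3, 8, 13 → best response Center.
Shop 1 against Center: payoffs 19, 9, 7 → best response Far-L.
Shop 1 against Right: payoffs 9, 14, 11 → best response Left.
Shop 2 against Far-L: payoffs 19, 11, 2 → best response Left.
Shop 2 against Left: payoffs 7, 19, 1 → best response Center.
Shop 2 against Center: payoffs 20, 2, 6 → best response Left.
Mutual best responses: (Center, Left).

(Center, Left)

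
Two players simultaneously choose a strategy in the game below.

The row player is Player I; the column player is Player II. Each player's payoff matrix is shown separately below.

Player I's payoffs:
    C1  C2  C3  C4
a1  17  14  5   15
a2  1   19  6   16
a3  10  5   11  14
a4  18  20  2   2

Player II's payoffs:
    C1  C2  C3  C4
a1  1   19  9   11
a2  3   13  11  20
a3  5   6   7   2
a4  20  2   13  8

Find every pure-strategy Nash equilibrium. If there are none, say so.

(a1, C1): Player I can switch to a4 (17 → 18). Not NE.
(a1, C2): Player I can switch to a2 (14 → 19). Not NE.
(a1, C3): Player I can switch to a2 (5 → 6). Not NE.
(a1, C4): Player I can switch to a2 (15 → 16). Not NE.
(a2, C1): Player I can switch to a1 (1 → 17). Not NE.
(a2, C2): Player I can switch to a4 (19 → 20). Not NE.
(a2, C3): Player I can switch to a3 (6 → 11). Not NE.
(a2, C4): Player I gets 16, best alternative 15; Player II gets 20, best alternative 13. No profitable deviation — NE.
(a3, C1): Player I can switch to a1 (10 → 17). Not NE.
(a3, C3): Player I gets 11, best alternative 6; Player II gets 7, best alternative 6. No profitable deviation — NE.
(a4, C1): Player I gets 18, best alternative 17; Player II gets 20, best alternative 13. No profitable deviation — NE.
(The remaining 5 profiles each have a profitable deviation by the same check.)

The pure Nash equilibria are (a2, C4) and (a3, C3) and (a4, C1).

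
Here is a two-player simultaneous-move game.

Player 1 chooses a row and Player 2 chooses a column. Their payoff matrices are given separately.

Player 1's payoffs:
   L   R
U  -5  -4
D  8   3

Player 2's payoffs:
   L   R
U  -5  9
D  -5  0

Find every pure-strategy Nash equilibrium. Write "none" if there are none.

(U, L): Player 1 can switch to D (-5 → 8). Not NE.
(U, R): Player 1 can switch to D (-4 → 3). Not NE.
(D, L): Player 2 can switch to R (-5 → 0). Not NE.
(D, R): Player 1 gets 3, best alternative -4; Player 2 gets 0, best alternative -5. No profitable deviation — NE.

(D, R)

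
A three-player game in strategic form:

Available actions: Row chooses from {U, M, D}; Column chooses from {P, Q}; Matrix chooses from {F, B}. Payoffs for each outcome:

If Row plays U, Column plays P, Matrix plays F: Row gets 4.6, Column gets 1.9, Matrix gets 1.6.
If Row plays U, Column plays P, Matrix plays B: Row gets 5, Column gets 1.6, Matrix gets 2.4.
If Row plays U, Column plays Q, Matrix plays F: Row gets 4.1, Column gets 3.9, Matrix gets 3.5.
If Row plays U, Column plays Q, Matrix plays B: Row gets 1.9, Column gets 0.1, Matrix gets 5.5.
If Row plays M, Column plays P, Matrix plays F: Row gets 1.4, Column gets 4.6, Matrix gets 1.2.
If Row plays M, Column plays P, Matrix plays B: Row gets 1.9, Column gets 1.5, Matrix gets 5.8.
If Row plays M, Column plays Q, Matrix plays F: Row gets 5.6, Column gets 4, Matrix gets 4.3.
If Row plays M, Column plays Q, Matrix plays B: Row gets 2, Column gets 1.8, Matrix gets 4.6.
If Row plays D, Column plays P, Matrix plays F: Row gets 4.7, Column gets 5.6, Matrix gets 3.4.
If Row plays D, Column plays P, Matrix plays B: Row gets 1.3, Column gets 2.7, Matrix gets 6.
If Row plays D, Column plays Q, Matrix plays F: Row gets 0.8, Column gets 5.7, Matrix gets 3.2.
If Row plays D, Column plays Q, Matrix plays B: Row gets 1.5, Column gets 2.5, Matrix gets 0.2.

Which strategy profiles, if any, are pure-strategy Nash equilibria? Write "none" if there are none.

(U, P, F): Row can switch to D (4.6 → 4.7). Not NE.
(U, P, B): Row gets 5, best alternative 1.9; Column gets 1.6, best alternative 0.1; Matrix gets 2.4, best alternative 1.6. No profitable deviation — NE.
(U, Q, F): Row can switch to M (4.1 → 5.6). Not NE.
(U, Q, B): Row can switch to M (1.9 → 2). Not NE.
(M, P, F): Row can switch to U (1.4 → 4.6). Not NE.
(M, P, B): Row can switch to U (1.9 → 5). Not NE.
(M, Q, F): Column can switch to P (4 → 4.6). Not NE.
(M, Q, B): Row gets 2, best alternative 1.9; Column gets 1.8, best alternative 1.5; Matrix gets 4.6, best alternative 4.3. No profitable deviation — NE.
(The remaining 4 profiles each have a profitable deviation by the same check.)

(U, P, B); (M, Q, B)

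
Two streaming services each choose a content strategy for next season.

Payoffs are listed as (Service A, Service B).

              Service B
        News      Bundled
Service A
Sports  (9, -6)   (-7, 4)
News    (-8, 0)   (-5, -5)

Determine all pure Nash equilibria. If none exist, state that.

Service A against News: payoffs 9, -8 → best response Sports.
Service A against Bundled: payoffs -7, -5 → best response News.
Service B against Sports: payoffs -6, 4 → best response Bundled.
Service B against News: payoffs 0, -5 → best response News.
No profile is a mutual best response for all players.

No pure-strategy Nash equilibrium.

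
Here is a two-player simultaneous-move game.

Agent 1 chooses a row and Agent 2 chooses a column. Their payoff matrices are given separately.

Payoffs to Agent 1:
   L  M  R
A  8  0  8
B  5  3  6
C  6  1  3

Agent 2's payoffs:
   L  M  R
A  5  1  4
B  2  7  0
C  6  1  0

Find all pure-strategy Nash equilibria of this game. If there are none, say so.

Check each profile: it is a Nash equilibrium iff no player can strictly gain by switching unilaterally.
(A, L): Agent 1 gets 8, best alternative 6; Agent 2 gets 5, best alternative 4. No profitable deviation — NE.
(A, M): Agent 1 can switch to B (0 → 3). Not NE.
(A, R): Agent 2 can switch to L (4 → 5). Not NE.
(B, L): Agent 1 can switch to A (5 → 8). Not NE.
(B, M): Agent 1 gets 3, best alternative 1; Agent 2 gets 7, best alternative 2. No profitable deviation — NE.
(B, R): Agent 1 can switch to A (6 → 8). Not NE.
(C, L): Agent 1 can switch to A (6 → 8). Not NE.
(C, M): Agent 1 can switch to B (1 → 3). Not NE.
(C, R): Agent 1 can switch to A (3 → 8). Not NE.

Pure-strategy Nash equilibria: (A, L), (B, M)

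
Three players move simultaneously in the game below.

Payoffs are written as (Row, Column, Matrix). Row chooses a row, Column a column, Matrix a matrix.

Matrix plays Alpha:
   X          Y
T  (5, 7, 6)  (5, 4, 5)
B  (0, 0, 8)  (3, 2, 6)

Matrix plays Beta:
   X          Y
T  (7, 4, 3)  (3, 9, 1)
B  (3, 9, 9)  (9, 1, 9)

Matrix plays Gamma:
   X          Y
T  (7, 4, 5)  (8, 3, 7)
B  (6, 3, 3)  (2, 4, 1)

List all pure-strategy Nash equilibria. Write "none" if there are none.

For each player, find the best response to each opponent profile; mutual best responses are the pure NE.
Row against (X, Alpha): payoffs 5, 0 → best response T.
Row against (X, Beta): payoffs 7, 3 → best response T.
Row against (X, Gamma): payoffs 7, 6 → best response T.
Row against (Y, Alpha): payoffs 5, 3 → best response T.
Row against (Y, Beta): payoffs 3, 9 → best response B.
Row against (Y, Gamma): payoffs 8, 2 → best response T.
Column against (T, Alpha): payoffs 7, 4 → best response X.
Column against (T, Beta): payoffs 4, 9 → best response Y.
Column against (T, Gamma): payoffs 4, 3 → best response X.
Column against (B, Alpha): payoffs 0, 2 → best response Y.
Column against (B, Beta): payoffs 9, 1 → best response X.
Column against (B, Gamma): payoffs 3, 4 → best response Y.
Matrix against (T, X): payoffs 6, 3, 5 → best response Alpha.
Matrix against (T, Y): payoffs 5, 1, 7 → best response Gamma.
Matrix against (B, X): payoffs 8, 9, 3 → best response Beta.
Matrix against (B, Y): payoffs 6, 9, 1 → best response Beta.
Mutual best responses: (T, X, Alpha).

The unique pure-strategy Nash equilibrium is (T, X, Alpha).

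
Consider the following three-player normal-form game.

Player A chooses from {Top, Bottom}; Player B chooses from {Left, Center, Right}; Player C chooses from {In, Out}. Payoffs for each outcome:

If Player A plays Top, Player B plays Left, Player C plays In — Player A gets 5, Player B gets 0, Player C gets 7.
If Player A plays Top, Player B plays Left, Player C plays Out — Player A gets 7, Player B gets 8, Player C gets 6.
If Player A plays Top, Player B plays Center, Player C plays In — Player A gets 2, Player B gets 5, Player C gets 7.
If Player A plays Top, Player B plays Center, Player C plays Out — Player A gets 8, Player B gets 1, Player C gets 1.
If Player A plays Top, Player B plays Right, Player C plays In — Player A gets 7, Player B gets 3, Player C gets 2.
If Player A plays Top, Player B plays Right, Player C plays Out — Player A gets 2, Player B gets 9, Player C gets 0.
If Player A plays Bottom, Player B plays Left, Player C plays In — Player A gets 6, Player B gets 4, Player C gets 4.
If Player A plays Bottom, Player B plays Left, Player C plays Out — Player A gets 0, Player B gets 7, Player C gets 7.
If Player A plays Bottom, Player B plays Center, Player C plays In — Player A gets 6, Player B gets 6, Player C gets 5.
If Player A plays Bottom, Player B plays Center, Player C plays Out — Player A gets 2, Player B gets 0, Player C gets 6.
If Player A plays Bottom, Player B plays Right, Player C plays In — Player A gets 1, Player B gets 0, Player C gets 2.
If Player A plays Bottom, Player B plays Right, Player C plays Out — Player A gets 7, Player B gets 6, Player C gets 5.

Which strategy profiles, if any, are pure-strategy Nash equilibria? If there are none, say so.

No pure-strategy Nash equilibrium.

(Top, Left, In): Player A can switch to Bottom (5 → 6). Not NE.
(Top, Left, Out): Player B can switch to Right (8 → 9). Not NE.
(Top, Center, In): Player A can switch to Bottom (2 → 6). Not NE.
(Top, Center, Out): Player B can switch to Left (1 → 8). Not NE.
(Top, Right, In): Player B can switch to Center (3 → 5). Not NE.
(Top, Right, Out): Player A can switch to Bottom (2 → 7). Not NE.
(Bottom, Left, In): Player B can switch to Center (4 → 6). Not NE.
(Bottom, Left, Out): Player A can switch to Top (0 → 7). Not NE.
(The remaining 4 profiles each have a profitable deviation by the same check.)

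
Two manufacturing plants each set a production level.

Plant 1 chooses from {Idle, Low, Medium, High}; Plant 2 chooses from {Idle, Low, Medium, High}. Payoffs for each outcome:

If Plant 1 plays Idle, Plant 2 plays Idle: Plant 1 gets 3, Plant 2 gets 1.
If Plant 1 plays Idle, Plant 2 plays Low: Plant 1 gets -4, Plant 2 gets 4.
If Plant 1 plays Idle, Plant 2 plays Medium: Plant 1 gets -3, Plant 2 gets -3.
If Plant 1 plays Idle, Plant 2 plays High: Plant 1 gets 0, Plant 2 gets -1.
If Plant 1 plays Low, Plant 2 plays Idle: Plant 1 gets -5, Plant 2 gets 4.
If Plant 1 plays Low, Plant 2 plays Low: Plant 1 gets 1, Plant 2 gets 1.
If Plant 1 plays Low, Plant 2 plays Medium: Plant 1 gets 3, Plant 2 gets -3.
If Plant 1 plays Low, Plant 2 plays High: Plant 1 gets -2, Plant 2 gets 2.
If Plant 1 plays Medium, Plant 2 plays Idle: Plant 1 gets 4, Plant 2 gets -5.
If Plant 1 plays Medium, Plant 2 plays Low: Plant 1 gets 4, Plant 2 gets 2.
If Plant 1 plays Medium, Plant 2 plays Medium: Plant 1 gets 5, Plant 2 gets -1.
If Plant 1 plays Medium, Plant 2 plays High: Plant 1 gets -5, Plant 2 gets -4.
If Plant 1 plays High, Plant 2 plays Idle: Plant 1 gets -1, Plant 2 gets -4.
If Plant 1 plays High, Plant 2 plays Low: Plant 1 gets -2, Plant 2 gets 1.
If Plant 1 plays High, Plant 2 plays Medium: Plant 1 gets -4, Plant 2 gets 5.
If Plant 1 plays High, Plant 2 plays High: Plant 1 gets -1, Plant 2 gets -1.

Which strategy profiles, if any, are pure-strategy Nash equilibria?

(Idle, Idle): Plant 1 can switch to Medium (3 → 4). Not NE.
(Idle, Low): Plant 1 can switch to Low (-4 → 1). Not NE.
(Idle, Medium): Plant 1 can switch to Low (-3 → 3). Not NE.
(Idle, High): Plant 2 can switch to Idle (-1 → 1). Not NE.
(Low, Idle): Plant 1 can switch to Idle (-5 → 3). Not NE.
(Low, Low): Plant 1 can switch to Medium (1 → 4). Not NE.
(Low, Medium): Plant 1 can switch to Medium (3 → 5). Not NE.
(Low, High): Plant 1 can switch to Idle (-2 → 0). Not NE.
(Medium, Idle): Plant 2 can switch to Low (-5 → 2). Not NE.
(Medium, Low): Plant 1 gets 4, best alternative 1; Plant 2 gets 2, best alternative -1. No profitable deviation — NE.
(Medium, Medium): Plant 2 can switch to Low (-1 → 2). Not NE.
(The remaining 5 profiles each have a profitable deviation by the same check.)

(Medium, Low)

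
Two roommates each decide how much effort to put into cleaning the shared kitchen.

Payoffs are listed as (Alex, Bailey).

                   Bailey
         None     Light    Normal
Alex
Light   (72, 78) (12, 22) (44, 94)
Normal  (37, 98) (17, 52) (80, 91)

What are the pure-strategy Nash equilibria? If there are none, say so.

This game has no pure Nash equilibrium.

Alex against None: payoffs 72, 37 → best response Light.
Alex against Light: payoffs 12, 17 → best response Normal.
Alex against Normal: payoffs 44, 80 → best response Normal.
Bailey against Light: payoffs 78, 22, 94 → best response Normal.
Bailey against Normal: payoffs 98, 52, 91 → best response None.
No profile is a mutual best response for all players.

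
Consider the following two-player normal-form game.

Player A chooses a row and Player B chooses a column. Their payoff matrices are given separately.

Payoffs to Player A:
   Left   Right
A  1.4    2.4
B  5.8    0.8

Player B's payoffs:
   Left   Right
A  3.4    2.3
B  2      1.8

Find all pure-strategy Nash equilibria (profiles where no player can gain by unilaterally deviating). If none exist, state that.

The unique pure-strategy Nash equilibrium is (B, Left).

(A, Left): Player A can switch to B (1.4 → 5.8). Not NE.
(A, Right): Player B can switch to Left (2.3 → 3.4). Not NE.
(B, Left): Player A gets 5.8, best alternative 1.4; Player B gets 2, best alternative 1.8. No profitable deviation — NE.
(B, Right): Player A can switch to A (0.8 → 2.4). Not NE.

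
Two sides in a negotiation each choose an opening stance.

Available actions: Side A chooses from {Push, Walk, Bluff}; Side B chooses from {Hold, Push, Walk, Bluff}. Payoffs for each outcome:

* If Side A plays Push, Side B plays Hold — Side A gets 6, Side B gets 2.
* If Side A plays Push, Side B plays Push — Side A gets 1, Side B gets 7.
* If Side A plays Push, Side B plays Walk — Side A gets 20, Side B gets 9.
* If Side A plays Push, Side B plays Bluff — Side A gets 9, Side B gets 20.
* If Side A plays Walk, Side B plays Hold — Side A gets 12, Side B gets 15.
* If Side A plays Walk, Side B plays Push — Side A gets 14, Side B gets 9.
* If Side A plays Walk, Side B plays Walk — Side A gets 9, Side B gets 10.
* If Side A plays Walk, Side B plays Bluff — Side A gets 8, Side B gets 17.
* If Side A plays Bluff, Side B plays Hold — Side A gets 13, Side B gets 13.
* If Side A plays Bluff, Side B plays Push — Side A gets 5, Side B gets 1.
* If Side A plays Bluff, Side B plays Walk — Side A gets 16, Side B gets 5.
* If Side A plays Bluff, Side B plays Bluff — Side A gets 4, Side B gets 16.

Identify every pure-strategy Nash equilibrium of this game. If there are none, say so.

Mark each player's best response to every combination of opponents' strategies; a profile where every player is best-responding is a pure Nash equilibrium.
Side A against Hold: payoffs 6, 12, 13 → best response Bluff.
Side A against Push: payoffs 1, 14, 5 → best response Walk.
Side A against Walk: payoffs 20, 9, 16 → best response Push.
Side A against Bluff: payoffs 9, 8, 4 → best response Push.
Side B against Push: payoffs 2, 7, 9, 20 → best response Bluff.
Side B against Walk: payoffs 15, 9, 10, 17 → best response Bluff.
Side B against Bluff: payoffs 13, 1, 5, 16 → best response Bluff.
Mutual best responses: (Push, Bluff).

Pure NE: (Push, Bluff)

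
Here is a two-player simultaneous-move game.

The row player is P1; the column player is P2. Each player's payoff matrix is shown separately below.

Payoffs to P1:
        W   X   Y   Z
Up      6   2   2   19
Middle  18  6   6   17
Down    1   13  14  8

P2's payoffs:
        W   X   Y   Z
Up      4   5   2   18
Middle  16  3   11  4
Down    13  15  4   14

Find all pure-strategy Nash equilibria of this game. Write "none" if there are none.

For each strategy profile, look for a profitable unilateral deviation.
(Up, W): P1 can switch to Middle (6 → 18). Not NE.
(Up, X): P1 can switch to Middle (2 → 6). Not NE.
(Up, Y): P1 can switch to Middle (2 → 6). Not NE.
(Up, Z): P1 gets 19, best alternative 17; P2 gets 18, best alternative 5. No profitable deviation — NE.
(Middle, W): P1 gets 18, best alternative 6; P2 gets 16, best alternative 11. No profitable deviation — NE.
(Middle, X): P1 can switch to Down (6 → 13). Not NE.
(Middle, Y): P1 can switch to Down (6 → 14). Not NE.
(Middle, Z): P1 can switch to Up (17 → 19). Not NE.
(Down, W): P1 can switch to Up (1 → 6). Not NE.
(Down, X): P1 gets 13, best alternative 6; P2 gets 15, best alternative 14. No profitable deviation — NE.
(Down, Y): P2 can switch to W (4 → 13). Not NE.
(Down, Z): P1 can switch to Up (8 → 19). Not NE.

Pure-strategy Nash equilibria: (Up, Z); (Middle, W); (Down, X)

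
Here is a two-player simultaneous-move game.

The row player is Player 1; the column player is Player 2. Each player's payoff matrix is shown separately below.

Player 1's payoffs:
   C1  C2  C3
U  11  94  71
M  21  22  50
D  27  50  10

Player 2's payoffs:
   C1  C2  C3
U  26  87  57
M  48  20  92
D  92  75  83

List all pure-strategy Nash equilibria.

(U, C2), (D, C1)

Player 1 against C1: payoffs 11, 21, 27 → best response D.
Player 1 against C2: payoffs 94, 22, 50 → best response U.
Player 1 against C3: payoffs 71, 50, 10 → best response U.
Player 2 against U: payoffs 26, 87, 57 → best response C2.
Player 2 against M: payoffs 48, 20, 92 → best response C3.
Player 2 against D: payoffs 92, 75, 83 → best response C1.
Mutual best responses: (U, C2); (D, C1).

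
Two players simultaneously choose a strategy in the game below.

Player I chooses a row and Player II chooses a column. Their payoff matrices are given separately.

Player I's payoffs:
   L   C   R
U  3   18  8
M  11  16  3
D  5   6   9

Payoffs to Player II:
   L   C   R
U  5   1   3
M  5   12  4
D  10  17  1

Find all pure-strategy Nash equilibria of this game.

none

(U, L): Player I can switch to M (3 → 11). Not NE.
(U, C): Player II can switch to L (1 → 5). Not NE.
(U, R): Player I can switch to D (8 → 9). Not NE.
(M, L): Player II can switch to C (5 → 12). Not NE.
(M, C): Player I can switch to U (16 → 18). Not NE.
(M, R): Player I can switch to U (3 → 8). Not NE.
(The remaining 3 profiles each have a profitable deviation by the same check.)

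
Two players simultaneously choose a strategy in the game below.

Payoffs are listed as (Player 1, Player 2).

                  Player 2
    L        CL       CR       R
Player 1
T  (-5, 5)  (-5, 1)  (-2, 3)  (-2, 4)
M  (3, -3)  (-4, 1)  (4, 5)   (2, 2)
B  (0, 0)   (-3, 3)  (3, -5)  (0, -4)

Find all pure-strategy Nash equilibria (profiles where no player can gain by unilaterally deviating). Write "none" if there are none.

(M, CR); (B, CL)

Player 1 against L: payoffs -5, 3, 0 → best response M.
Player 1 against CL: payoffs -5, -4, -3 → best response B.
Player 1 against CR: payoffs -2, 4, 3 → best response M.
Player 1 against R: payoffs -2, 2, 0 → best response M.
Player 2 against T: payoffs 5, 1, 3, 4 → best response L.
Player 2 against M: payoffs -3, 1, 5, 2 → best response CR.
Player 2 against B: payoffs 0, 3, -5, -4 → best response CL.
Mutual best responses: (M, CR); (B, CL).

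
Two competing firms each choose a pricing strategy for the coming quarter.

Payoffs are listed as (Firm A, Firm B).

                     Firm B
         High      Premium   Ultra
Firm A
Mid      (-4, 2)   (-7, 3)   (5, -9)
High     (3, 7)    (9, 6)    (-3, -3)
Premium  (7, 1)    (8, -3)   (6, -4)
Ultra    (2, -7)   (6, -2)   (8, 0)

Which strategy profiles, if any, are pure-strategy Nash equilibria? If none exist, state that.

Mark each player's best response to every combination of opponents' strategies; a profile where every player is best-responding is a pure Nash equilibrium.
Firm A against High: payoffs -4, 3, 7, 2 → best response Premium.
Firm A against Premium: payoffs -7, 9, 8, 6 → best response High.
Firm A against Ultra: payoffs 5, -3, 6, 8 → best response Ultra.
Firm B against Mid: payoffs 2, 3, -9 → best response Premium.
Firm B against High: payoffs 7, 6, -3 → best response High.
Firm B against Premium: payoffs 1, -3, -4 → best response High.
Firm B against Ultra: payoffs -7, -2, 0 → best response Ultra.
Mutual best responses: (Premium, High); (Ultra, Ultra).

Pure-strategy Nash equilibria: (Premium, High) and (Ultra, Ultra)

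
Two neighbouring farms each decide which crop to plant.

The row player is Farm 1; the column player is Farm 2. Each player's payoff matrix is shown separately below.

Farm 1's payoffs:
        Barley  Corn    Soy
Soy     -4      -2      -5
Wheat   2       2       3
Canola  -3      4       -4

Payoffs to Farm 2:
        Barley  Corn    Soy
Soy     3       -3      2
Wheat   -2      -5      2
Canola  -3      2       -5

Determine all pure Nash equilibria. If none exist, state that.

Farm 1 against Barley: payoffs -4, 2, -3 → best response Wheat.
Farm 1 against Corn: payoffs -2, 2, 4 → best response Canola.
Farm 1 against Soy: payoffs -5, 3, -4 → best response Wheat.
Farm 2 against Soy: payoffs 3, -3, 2 → best response Barley.
Farm 2 against Wheat: payoffs -2, -5, 2 → best response Soy.
Farm 2 against Canola: payoffs -3, 2, -5 → best response Corn.
Mutual best responses: (Wheat, Soy); (Canola, Corn).

(Wheat, Soy); (Canola, Corn)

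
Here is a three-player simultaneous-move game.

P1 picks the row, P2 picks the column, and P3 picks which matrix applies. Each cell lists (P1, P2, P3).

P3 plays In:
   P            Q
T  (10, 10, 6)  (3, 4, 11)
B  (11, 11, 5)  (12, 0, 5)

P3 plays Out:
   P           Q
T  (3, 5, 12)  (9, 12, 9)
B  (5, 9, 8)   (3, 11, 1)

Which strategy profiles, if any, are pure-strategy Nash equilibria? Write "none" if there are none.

(T, P, In): P1 can switch to B (10 → 11). Not NE.
(T, P, Out): P1 can switch to B (3 → 5). Not NE.
(T, Q, In): P1 can switch to B (3 → 12). Not NE.
(T, Q, Out): P3 can switch to In (9 → 11). Not NE.
(B, P, In): P3 can switch to Out (5 → 8). Not NE.
(B, P, Out): P2 can switch to Q (9 → 11). Not NE.
(B, Q, In): P2 can switch to P (0 → 11). Not NE.
(B, Q, Out): P1 can switch to T (3 → 9). Not NE.

none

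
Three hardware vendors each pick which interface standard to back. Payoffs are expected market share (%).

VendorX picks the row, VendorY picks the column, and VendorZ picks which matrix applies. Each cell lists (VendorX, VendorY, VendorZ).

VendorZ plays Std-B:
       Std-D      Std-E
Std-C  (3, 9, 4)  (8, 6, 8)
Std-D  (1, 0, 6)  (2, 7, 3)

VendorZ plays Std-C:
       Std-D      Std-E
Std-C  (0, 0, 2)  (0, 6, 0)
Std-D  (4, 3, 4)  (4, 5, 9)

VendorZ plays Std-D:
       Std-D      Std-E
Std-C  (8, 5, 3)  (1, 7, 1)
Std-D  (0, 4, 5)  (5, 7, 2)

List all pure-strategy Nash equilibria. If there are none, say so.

Mark each player's best response to every combination of opponents' strategies; a profile where every player is best-responding is a pure Nash equilibrium.
VendorX against (Std-D, Std-B): payoffs 3, 1 → best response Std-C.
VendorX against (Std-D, Std-C): payoffs 0, 4 → best response Std-D.
VendorX against (Std-D, Std-D): payoffs 8, 0 → best response Std-C.
VendorX against (Std-E, Std-B): payoffs 8, 2 → best response Std-C.
VendorX against (Std-E, Std-C): payoffs 0, 4 → best response Std-D.
VendorX against (Std-E, Std-D): payoffs 1, 5 → best response Std-D.
VendorY against (Std-C, Std-B): payoffs 9, 6 → best response Std-D.
VendorY against (Std-C, Std-C): payoffs 0, 6 → best response Std-E.
VendorY against (Std-C, Std-D): payoffs 5, 7 → best response Std-E.
VendorY against (Std-D, Std-B): payoffs 0, 7 → best response Std-E.
VendorY against (Std-D, Std-C): payoffs 3, 5 → best response Std-E.
VendorY against (Std-D, Std-D): payoffs 4, 7 → best response Std-E.
VendorZ against (Std-C, Std-D): payoffs 4, 2, 3 → best response Std-B.
VendorZ against (Std-C, Std-E): payoffs 8, 0, 1 → best response Std-B.
VendorZ against (Std-D, Std-D): payoffs 6, 4, 5 → best response Std-B.
VendorZ against (Std-D, Std-E): payoffs 3, 9, 2 → best response Std-C.
Mutual best responses: (Std-C, Std-D, Std-B); (Std-D, Std-E, Std-C).

Pure-strategy Nash equilibria: (Std-C, Std-D, Std-B) and (Std-D, Std-E, Std-C)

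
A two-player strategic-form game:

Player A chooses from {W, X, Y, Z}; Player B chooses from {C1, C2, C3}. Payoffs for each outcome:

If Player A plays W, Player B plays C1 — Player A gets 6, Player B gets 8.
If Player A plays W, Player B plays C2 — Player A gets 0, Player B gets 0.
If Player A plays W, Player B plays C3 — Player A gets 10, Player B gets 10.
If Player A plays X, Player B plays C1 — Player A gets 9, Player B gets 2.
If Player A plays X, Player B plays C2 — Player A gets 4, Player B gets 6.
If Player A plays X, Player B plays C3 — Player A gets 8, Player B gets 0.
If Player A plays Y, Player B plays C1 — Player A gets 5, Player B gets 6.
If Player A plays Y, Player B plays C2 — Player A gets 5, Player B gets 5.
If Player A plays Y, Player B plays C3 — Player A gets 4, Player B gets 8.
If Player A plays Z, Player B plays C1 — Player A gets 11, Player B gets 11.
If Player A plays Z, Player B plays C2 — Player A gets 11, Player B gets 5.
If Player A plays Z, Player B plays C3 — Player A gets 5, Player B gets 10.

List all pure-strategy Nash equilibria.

Pure-strategy Nash equilibria: (W, C3), (Z, C1)

(W, C1): Player A can switch to X (6 → 9). Not NE.
(W, C2): Player A can switch to X (0 → 4). Not NE.
(W, C3): Player A gets 10, best alternative 8; Player B gets 10, best alternative 8. No profitable deviation — NE.
(X, C1): Player A can switch to Z (9 → 11). Not NE.
(X, C2): Player A can switch to Y (4 → 5). Not NE.
(X, C3): Player A can switch to W (8 → 10). Not NE.
(Y, C1): Player A can switch to W (5 → 6). Not NE.
(Y, C2): Player A can switch to Z (5 → 11). Not NE.
(Y, C3): Player A can switch to W (4 → 10). Not NE.
(Z, C1): Player A gets 11, best alternative 9; Player B gets 11, best alternative 10. No profitable deviation — NE.
(The remaining 2 profiles each have a profitable deviation by the same check.)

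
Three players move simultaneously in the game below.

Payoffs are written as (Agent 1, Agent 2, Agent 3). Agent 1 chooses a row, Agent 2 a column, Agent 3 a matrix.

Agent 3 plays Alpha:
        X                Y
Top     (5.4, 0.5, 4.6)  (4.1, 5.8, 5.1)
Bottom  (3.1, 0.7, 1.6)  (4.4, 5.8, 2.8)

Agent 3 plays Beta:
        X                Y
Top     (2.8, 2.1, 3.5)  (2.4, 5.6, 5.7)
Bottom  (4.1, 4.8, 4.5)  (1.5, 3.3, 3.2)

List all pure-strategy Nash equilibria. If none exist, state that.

The pure Nash equilibria are (Top, Y, Beta); (Bottom, X, Beta).

(Top, X, Alpha): Agent 2 can switch to Y (0.5 → 5.8). Not NE.
(Top, X, Beta): Agent 1 can switch to Bottom (2.8 → 4.1). Not NE.
(Top, Y, Alpha): Agent 1 can switch to Bottom (4.1 → 4.4). Not NE.
(Top, Y, Beta): Agent 1 gets 2.4, best alternative 1.5; Agent 2 gets 5.6, best alternative 2.1; Agent 3 gets 5.7, best alternative 5.1. No profitable deviation — NE.
(Bottom, X, Alpha): Agent 1 can switch to Top (3.1 → 5.4). Not NE.
(Bottom, X, Beta): Agent 1 gets 4.1, best alternative 2.8; Agent 2 gets 4.8, best alternative 3.3; Agent 3 gets 4.5, best alternative 1.6. No profitable deviation — NE.
(Bottom, Y, Alpha): Agent 3 can switch to Beta (2.8 → 3.2). Not NE.
(Bottom, Y, Beta): Agent 1 can switch to Top (1.5 → 2.4). Not NE.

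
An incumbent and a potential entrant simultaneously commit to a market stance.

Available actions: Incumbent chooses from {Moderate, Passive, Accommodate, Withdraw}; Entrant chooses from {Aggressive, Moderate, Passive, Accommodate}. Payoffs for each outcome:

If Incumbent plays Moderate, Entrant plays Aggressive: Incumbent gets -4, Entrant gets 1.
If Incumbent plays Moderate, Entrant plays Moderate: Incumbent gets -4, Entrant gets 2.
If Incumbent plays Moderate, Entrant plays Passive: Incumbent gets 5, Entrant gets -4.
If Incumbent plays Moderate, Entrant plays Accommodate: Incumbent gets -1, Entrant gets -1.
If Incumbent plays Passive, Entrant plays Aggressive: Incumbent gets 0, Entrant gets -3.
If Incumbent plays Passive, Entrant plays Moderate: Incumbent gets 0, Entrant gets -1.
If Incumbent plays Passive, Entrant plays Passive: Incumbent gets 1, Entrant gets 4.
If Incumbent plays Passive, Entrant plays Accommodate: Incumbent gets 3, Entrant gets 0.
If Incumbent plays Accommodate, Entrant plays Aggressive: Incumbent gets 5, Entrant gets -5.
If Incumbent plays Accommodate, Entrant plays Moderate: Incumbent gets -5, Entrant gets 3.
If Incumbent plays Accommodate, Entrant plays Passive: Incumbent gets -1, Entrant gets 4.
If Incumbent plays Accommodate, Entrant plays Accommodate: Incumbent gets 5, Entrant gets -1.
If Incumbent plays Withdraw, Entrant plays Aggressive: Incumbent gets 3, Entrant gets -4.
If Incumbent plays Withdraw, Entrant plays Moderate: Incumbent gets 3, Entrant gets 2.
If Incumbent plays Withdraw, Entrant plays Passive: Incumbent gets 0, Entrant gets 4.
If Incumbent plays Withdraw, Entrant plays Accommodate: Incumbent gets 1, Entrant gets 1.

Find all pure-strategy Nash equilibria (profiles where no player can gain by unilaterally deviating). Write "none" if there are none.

(Moderate, Aggressive): Incumbent can switch to Passive (-4 → 0). Not NE.
(Moderate, Moderate): Incumbent can switch to Passive (-4 → 0). Not NE.
(Moderate, Passive): Entrant can switch to Aggressive (-4 → 1). Not NE.
(Moderate, Accommodate): Incumbent can switch to Passive (-1 → 3). Not NE.
(Passive, Aggressive): Incumbent can switch to Accommodate (0 → 5). Not NE.
(Passive, Moderate): Incumbent can switch to Withdraw (0 → 3). Not NE.
(Passive, Passive): Incumbent can switch to Moderate (1 → 5). Not NE.
(Passive, Accommodate): Incumbent can switch to Accommodate (3 → 5). Not NE.
(The remaining 8 profiles each have a profitable deviation by the same check.)

This game has no pure Nash equilibrium.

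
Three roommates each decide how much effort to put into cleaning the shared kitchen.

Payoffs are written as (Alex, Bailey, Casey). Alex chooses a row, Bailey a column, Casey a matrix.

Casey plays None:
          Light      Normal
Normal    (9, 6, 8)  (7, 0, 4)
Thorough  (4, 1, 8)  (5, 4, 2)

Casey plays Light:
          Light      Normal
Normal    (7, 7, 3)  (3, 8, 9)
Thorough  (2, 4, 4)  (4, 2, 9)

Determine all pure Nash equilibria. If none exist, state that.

(Normal, Light, None)

(Normal, Light, None): Alex gets 9, best alternative 4; Bailey gets 6, best alternative 0; Casey gets 8, best alternative 3. No profitable deviation — NE.
(Normal, Light, Light): Bailey can switch to Normal (7 → 8). Not NE.
(Normal, Normal, None): Bailey can switch to Light (0 → 6). Not NE.
(Normal, Normal, Light): Alex can switch to Thorough (3 → 4). Not NE.
(Thorough, Light, None): Alex can switch to Normal (4 → 9). Not NE.
(Thorough, Light, Light): Alex can switch to Normal (2 → 7). Not NE.
(Thorough, Normal, None): Alex can switch to Normal (5 → 7). Not NE.
(Thorough, Normal, Light): Bailey can switch to Light (2 → 4). Not NE.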